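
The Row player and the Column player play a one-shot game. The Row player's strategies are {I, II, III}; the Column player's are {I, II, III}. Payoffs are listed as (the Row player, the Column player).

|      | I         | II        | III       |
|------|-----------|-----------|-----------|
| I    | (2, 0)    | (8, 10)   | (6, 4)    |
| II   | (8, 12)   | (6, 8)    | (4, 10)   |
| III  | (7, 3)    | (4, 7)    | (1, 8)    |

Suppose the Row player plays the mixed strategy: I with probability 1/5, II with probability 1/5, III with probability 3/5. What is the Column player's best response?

The Column player's best reply maximizes expected payoff against the mix.
I: (1/5)·0 + (1/5)·12 + (3/5)·3 = 21/5
II: (1/5)·10 + (1/5)·8 + (3/5)·7 = 39/5
III: (1/5)·4 + (1/5)·10 + (3/5)·8 = 38/5
Highest expected payoff is 39/5, from II.

II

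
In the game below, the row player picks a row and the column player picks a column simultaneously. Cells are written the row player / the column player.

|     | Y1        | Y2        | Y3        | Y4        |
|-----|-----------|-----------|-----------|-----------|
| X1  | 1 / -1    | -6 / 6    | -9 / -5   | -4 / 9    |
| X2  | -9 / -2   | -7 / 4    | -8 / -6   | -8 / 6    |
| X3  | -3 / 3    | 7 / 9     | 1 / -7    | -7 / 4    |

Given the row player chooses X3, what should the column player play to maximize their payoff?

Y2

With the row player fixed at X3, the column player's payoffs are: Y1 → 3, Y2 → 9, Y3 → -7, Y4 → 4.
The maximum is 9, achieved by Y2.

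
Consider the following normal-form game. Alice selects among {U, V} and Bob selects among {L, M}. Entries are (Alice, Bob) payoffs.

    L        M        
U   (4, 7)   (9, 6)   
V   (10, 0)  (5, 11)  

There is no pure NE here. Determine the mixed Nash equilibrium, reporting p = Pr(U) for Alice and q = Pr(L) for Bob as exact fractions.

p = 11/12, q = 2/5

Each player's mixing probability is pinned down by making the *other* player indifferent.
Bob indifferent between L and M: p·7 + (1−p)·0 = p·6 + (1−p)·11 ⟹ 0 + 7p = 11 + (-5)p ⟹ p = 11/12.
Alice indifferent between U and V: q·4 + (1−q)·9 = q·10 + (1−q)·5 ⟹ 9 + (-5)q = 5 + 5q ⟹ q = 2/5.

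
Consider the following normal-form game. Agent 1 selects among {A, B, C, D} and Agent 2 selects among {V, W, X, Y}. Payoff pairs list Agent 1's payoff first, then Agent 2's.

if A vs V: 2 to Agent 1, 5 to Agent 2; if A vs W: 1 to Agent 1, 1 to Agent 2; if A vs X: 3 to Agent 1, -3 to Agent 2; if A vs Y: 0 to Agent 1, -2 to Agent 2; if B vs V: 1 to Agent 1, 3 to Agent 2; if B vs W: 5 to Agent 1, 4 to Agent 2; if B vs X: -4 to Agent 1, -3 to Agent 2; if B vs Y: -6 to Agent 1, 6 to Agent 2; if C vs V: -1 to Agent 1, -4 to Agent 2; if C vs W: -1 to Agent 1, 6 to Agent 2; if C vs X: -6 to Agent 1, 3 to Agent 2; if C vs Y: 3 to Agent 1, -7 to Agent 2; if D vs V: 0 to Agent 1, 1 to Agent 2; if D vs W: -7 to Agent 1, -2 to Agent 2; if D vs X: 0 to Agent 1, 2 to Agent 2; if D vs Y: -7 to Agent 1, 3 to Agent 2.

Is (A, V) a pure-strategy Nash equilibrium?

Holding Agent 2 at V: Agent 1 gets 2 from A, versus 1 from B, -1 from C, 0 from D. No profitable deviation for Agent 1.
Holding Agent 1 at A: Agent 2 gets 5 from V, versus 1 from W, -3 from X, -2 from Y. No profitable deviation for Agent 2 either.

Yes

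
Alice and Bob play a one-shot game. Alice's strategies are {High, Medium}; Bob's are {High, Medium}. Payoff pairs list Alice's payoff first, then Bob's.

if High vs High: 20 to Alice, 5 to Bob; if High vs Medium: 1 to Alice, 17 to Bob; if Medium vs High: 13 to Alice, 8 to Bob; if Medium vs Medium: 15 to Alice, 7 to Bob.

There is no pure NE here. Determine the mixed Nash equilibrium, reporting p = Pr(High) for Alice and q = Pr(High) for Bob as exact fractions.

In a mixed NE each player is indifferent between their pure strategies, so the opponent's mix sets the indifference.
Bob indifferent between High and Medium: p·5 + (1−p)·8 = p·17 + (1−p)·7 ⟹ 8 + (-3)p = 7 + 10p ⟹ p = 1/13.
Alice indifferent between High and Medium: q·20 + (1−q)·1 = q·13 + (1−q)·15 ⟹ 1 + 19q = 15 + (-2)q ⟹ q = 2/3.

p = 1/13, q = 2/3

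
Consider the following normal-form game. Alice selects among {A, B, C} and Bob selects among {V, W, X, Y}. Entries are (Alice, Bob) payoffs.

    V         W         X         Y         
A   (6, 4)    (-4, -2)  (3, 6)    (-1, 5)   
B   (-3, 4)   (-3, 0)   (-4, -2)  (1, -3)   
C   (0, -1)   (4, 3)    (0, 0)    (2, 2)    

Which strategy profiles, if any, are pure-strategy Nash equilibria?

(A, X) and (C, W)

Find each player's best response to every opponent strategy; NE are the intersections.
Alice's best responses — vs V: A (payoff 6); vs W: C (payoff 4); vs X: A (payoff 3); vs Y: C (payoff 2).
Bob's best responses — vs A: X (payoff 6); vs B: V (payoff 4); vs C: W (payoff 3).
Mutual best responses occur at (A, X) and (C, W); at each, neither player gains by switching.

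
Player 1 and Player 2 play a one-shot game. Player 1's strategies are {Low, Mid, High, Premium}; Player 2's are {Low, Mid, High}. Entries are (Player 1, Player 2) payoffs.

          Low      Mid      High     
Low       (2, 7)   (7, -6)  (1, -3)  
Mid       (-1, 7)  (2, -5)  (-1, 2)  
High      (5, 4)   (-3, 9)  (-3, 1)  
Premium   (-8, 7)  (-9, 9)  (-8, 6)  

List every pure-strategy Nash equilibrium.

No pure-strategy Nash equilibrium

Find each player's best response to every opponent strategy; NE are the intersections.
Player 1's best responses — vs Low: High (payoff 5); vs Mid: Low (payoff 7); vs High: Low (payoff 1).
Player 2's best responses — vs Low: Low (payoff 7); vs Mid: Low (payoff 7); vs High: Mid (payoff 9); vs Premium: Mid (payoff 9).
No cell has both players best-responding. For instance, Player 1's best reply to Low is High, but against High Player 2 prefers Mid over Low.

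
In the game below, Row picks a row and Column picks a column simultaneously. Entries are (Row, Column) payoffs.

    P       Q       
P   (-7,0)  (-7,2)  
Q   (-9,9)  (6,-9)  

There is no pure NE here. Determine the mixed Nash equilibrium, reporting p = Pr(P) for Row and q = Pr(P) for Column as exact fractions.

Each player's mixing probability is pinned down by making the *other* player indifferent.
Column indifferent between P and Q: p·0 + (1−p)·9 = p·2 + (1−p)·(-9) ⟹ 9 + (-9)p = (-9) + 11p ⟹ p = 9/10.
Row indifferent between P and Q: q·(-7) + (1−q)·(-7) = q·(-9) + (1−q)·6 ⟹ (-7) + 0q = 6 + (-15)q ⟹ q = 13/15.

p = 9/10, q = 13/15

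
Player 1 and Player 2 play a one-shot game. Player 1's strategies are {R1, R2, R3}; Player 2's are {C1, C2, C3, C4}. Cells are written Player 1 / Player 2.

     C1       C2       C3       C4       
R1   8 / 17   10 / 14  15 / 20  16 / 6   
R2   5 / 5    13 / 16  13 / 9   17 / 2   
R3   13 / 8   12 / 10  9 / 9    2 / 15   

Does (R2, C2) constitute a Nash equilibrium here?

Holding Player 2 at C2: Player 1 gets 13 from R2, versus 10 from R1, 12 from R3. No profitable deviation for Player 1.
Holding Player 1 at R2: Player 2 gets 16 from C2, versus 5 from C1, 9 from C3, 2 from C4. No profitable deviation for Player 2 either.

Yes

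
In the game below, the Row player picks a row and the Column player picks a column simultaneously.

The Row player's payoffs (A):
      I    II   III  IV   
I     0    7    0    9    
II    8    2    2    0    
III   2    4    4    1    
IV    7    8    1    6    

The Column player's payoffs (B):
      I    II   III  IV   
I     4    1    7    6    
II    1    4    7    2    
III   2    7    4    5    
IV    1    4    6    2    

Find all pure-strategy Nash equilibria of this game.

Check mutual best responses: a cell is a NE iff neither player can gain by unilaterally deviating.
The Row player's best responses — vs I: II (payoff 8); vs II: IV (payoff 8); vs III: III (payoff 4); vs IV: I (payoff 9).
The Column player's best responses — vs I: III (payoff 7); vs II: III (payoff 7); vs III: II (payoff 7); vs IV: III (payoff 6).
No cell has both players best-responding. For instance, the Row player's best reply to II is IV, but against IV the Column player prefers III over II.

None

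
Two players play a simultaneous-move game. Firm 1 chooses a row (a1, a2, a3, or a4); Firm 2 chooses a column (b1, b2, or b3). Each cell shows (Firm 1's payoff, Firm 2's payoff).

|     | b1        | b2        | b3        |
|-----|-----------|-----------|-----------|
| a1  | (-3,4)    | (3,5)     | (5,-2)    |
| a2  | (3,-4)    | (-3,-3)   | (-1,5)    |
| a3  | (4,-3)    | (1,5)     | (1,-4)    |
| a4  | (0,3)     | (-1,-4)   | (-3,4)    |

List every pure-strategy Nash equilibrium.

A profile is a Nash equilibrium when each player is best-responding to the other.
Firm 1's best responses — vs b1: a3 (payoff 4); vs b2: a1 (payoff 3); vs b3: a1 (payoff 5).
Firm 2's best responses — vs a1: b2 (payoff 5); vs a2: b3 (payoff 5); vs a3: b2 (payoff 5); vs a4: b3 (payoff 4).
The only mutual best response is (a1, b2); neither player gains by switching there.

(a1, b2)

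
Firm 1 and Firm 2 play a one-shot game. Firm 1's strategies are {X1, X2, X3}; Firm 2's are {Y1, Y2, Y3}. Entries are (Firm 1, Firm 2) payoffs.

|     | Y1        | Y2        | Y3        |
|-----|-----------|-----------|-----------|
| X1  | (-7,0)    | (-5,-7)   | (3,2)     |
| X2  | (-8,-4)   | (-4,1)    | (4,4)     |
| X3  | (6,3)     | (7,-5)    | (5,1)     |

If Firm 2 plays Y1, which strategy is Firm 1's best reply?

With Firm 2 fixed at Y1, Firm 1's payoffs are: X1 → -7, X2 → -8, X3 → 6.
The maximum is 6, achieved by X3.

X3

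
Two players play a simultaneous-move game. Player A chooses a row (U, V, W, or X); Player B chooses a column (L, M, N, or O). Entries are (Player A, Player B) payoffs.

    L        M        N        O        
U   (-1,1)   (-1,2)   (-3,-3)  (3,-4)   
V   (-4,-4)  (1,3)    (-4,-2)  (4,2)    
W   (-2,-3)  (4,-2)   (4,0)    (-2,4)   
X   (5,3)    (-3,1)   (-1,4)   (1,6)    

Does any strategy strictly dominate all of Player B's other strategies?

None

A strategy is strictly dominant if it gives Player B a strictly higher payoff than every other strategy, against every choice by the opponent.
L is not dominant: against U, M gives 2 > 1.
M is not dominant: against W, N gives 0 > -2.
N is not dominant: against U, L gives 1 > -3.
O is not dominant: against U, L gives 1 > -4.
No single strategy is best against every opponent action.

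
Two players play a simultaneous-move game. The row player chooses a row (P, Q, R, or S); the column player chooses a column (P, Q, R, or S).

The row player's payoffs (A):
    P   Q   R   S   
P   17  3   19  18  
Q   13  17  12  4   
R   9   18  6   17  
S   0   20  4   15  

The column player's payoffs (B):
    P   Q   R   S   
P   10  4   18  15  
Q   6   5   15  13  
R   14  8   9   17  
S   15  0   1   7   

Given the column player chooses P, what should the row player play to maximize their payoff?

With the column player fixed at P, the row player's payoffs are: P → 17, Q → 13, R → 9, S → 0.
The maximum is 17, achieved by P.

P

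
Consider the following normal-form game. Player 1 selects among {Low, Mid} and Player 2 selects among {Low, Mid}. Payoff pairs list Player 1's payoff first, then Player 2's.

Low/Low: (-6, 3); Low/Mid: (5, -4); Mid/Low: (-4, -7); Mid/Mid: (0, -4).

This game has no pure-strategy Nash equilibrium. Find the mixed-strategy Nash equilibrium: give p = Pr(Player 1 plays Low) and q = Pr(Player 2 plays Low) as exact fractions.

p = 3/10, q = 5/7

In a mixed NE each player is indifferent between their pure strategies, so the opponent's mix sets the indifference.
Player 2 indifferent between Low and Mid: p·3 + (1−p)·(-7) = p·(-4) + (1−p)·(-4) ⟹ (-7) + 10p = (-4) + 0p ⟹ p = 3/10.
Player 1 indifferent between Low and Mid: q·(-6) + (1−q)·5 = q·(-4) + (1−q)·0 ⟹ 5 + (-11)q = 0 + (-4)q ⟹ q = 5/7.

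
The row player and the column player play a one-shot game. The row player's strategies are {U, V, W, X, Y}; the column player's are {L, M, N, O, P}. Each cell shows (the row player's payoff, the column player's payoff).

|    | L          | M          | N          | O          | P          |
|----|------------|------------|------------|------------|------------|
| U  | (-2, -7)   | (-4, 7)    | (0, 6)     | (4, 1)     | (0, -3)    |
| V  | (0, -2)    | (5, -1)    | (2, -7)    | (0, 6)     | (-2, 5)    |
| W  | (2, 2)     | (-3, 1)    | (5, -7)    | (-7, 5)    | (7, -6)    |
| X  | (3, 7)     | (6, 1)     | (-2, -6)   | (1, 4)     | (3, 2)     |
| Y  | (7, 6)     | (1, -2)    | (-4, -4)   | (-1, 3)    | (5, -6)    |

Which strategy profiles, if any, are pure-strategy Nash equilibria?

(Y, L)

A profile is a Nash equilibrium when each player is best-responding to the other.
The row player's best responses — vs L: Y (payoff 7); vs M: X (payoff 6); vs N: W (payoff 5); vs O: U (payoff 4); vs P: W (payoff 7).
The column player's best responses — vs U: M (payoff 7); vs V: O (payoff 6); vs W: O (payoff 5); vs X: L (payoff 7); vs Y: L (payoff 6).
The only mutual best response is (Y, L); neither player gains by switching there.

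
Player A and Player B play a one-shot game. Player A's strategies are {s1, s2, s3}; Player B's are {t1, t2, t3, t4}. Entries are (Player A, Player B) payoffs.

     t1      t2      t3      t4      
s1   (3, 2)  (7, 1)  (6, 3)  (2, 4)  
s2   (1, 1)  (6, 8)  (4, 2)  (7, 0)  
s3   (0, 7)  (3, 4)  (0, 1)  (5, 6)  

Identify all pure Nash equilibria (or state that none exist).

Find each player's best response to every opponent strategy; NE are the intersections.
Player A's best responses — vs t1: s1 (payoff 3); vs t2: s1 (payoff 7); vs t3: s1 (payoff 6); vs t4: s2 (payoff 7).
Player B's best responses — vs s1: t4 (payoff 4); vs s2: t2 (payoff 8); vs s3: t1 (payoff 7).
No cell has both players best-responding. For instance, Player A's best reply to t2 is s1, but against s1 Player B prefers t4 over t2.

There is no pure-strategy Nash equilibrium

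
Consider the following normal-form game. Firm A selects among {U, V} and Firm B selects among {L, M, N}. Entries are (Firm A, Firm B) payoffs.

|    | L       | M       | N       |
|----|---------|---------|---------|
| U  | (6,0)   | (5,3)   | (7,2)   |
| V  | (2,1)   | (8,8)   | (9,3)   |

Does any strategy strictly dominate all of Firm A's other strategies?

None

Check whether one of Firm A's strategies beats all alternatives regardless of what the opponent does.
U is not dominant: against M, V gives 8 > 5.
V is not dominant: against L, U gives 6 > 2.
No single strategy is best against every opponent action.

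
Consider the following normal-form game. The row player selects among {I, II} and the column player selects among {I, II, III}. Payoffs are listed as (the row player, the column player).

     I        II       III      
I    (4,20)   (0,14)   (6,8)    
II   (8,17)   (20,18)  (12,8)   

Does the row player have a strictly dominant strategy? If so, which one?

II

Check whether one of the row player's strategies beats all alternatives regardless of what the opponent does.
II strictly dominates: vs I: 8 > 4; vs II: 20 > 0; vs III: 12 > 6.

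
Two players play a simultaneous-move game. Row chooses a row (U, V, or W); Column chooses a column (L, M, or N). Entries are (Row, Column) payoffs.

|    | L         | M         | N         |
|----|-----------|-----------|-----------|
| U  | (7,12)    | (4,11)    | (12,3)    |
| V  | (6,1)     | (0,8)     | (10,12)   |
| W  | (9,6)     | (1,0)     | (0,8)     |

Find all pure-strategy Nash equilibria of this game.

Find each player's best response to every opponent strategy; NE are the intersections.
Row's best responses — vs L: W (payoff 9); vs M: U (payoff 4); vs N: U (payoff 12).
Column's best responses — vs U: L (payoff 12); vs V: N (payoff 12); vs W: N (payoff 8).
No cell has both players best-responding. For instance, Row's best reply to L is W, but against W Column prefers N over L.

No pure-strategy Nash equilibrium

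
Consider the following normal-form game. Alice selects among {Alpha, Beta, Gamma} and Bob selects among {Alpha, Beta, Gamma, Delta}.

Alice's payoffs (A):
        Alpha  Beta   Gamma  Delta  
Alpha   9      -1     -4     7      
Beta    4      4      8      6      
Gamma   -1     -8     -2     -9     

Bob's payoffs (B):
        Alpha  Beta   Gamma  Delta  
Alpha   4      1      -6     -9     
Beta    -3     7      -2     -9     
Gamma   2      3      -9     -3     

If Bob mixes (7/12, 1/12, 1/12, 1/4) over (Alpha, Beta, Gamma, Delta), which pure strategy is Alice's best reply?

Alpha

Compute Alice's expected payoff from each pure strategy against the given mix.
Alpha: (7/12)·9 + (1/12)·(-1) + (1/12)·(-4) + (1/4)·7 = 79/12
Beta: (7/12)·4 + (1/12)·4 + (1/12)·8 + (1/4)·6 = 29/6
Gamma: (7/12)·(-1) + (1/12)·(-8) + (1/12)·(-2) + (1/4)·(-9) = -11/3
Highest expected payoff is 79/12, from Alpha.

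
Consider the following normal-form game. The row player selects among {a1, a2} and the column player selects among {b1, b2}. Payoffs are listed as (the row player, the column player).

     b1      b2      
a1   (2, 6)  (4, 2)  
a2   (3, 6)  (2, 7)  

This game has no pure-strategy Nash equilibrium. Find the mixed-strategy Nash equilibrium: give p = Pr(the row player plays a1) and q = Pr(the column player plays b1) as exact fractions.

p = 1/5, q = 2/3

Each player's mixing probability is pinned down by making the *other* player indifferent.
The column player indifferent between b1 and b2: p·6 + (1−p)·6 = p·2 + (1−p)·7 ⟹ 6 + 0p = 7 + (-5)p ⟹ p = 1/5.
The row player indifferent between a1 and a2: q·2 + (1−q)·4 = q·3 + (1−q)·2 ⟹ 4 + (-2)q = 2 + 1q ⟹ q = 2/3.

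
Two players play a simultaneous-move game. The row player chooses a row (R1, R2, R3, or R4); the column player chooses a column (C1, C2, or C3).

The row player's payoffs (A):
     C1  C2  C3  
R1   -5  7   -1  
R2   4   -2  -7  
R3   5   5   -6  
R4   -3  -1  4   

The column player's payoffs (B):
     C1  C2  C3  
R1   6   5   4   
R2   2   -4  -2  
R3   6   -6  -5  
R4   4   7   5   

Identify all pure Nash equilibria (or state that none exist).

A profile is a Nash equilibrium when each player is best-responding to the other.
The row player's best responses — vs C1: R3 (payoff 5); vs C2: R1 (payoff 7); vs C3: R4 (payoff 4).
The column player's best responses — vs R1: C1 (payoff 6); vs R2: C1 (payoff 2); vs R3: C1 (payoff 6); vs R4: C2 (payoff 7).
The only mutual best response is (R3, C1); neither player gains by switching there.

(R3, C1)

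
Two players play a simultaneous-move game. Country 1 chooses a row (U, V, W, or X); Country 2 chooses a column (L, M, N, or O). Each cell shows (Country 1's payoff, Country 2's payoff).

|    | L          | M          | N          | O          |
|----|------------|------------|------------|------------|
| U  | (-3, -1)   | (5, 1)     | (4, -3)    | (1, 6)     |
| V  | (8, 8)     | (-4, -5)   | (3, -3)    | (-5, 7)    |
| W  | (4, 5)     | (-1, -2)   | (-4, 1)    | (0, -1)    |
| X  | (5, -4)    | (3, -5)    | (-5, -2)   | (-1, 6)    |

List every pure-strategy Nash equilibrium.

(U, O) and (V, L)

Check mutual best responses: a cell is a NE iff neither player can gain by unilaterally deviating.
Country 1's best responses — vs L: V (payoff 8); vs M: U (payoff 5); vs N: U (payoff 4); vs O: U (payoff 1).
Country 2's best responses — vs U: O (payoff 6); vs V: L (payoff 8); vs W: L (payoff 5); vs X: O (payoff 6).
Mutual best responses occur at (U, O) and (V, L); at each, neither player gains by switching.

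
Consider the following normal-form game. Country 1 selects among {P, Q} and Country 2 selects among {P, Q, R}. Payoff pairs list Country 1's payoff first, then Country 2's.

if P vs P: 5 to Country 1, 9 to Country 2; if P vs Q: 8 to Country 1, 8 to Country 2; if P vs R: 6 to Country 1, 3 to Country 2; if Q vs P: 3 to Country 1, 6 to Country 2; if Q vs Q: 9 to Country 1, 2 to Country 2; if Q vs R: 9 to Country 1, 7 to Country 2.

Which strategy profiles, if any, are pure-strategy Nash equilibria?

Check mutual best responses: a cell is a NE iff neither player can gain by unilaterally deviating.
Country 1's best responses — vs P: P (payoff 5); vs Q: Q (payoff 9); vs R: Q (payoff 9).
Country 2's best responses — vs P: P (payoff 9); vs Q: R (payoff 7).
Mutual best responses occur at (P, P) and (Q, R); at each, neither player gains by switching.

(P, P) and (Q, R)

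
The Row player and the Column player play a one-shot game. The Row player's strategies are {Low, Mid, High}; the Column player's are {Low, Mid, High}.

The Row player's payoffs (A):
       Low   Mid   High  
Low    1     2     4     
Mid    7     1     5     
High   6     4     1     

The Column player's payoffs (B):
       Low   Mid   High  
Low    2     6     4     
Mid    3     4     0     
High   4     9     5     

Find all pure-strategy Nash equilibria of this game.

Check mutual best responses: a cell is a NE iff neither player can gain by unilaterally deviating.
The Row player's best responses — vs Low: Mid (payoff 7); vs Mid: High (payoff 4); vs High: Mid (payoff 5).
The Column player's best responses — vs Low: Mid (payoff 6); vs Mid: Mid (payoff 4); vs High: Mid (payoff 9).
The only mutual best response is (High, Mid); neither player gains by switching there.

(High, Mid)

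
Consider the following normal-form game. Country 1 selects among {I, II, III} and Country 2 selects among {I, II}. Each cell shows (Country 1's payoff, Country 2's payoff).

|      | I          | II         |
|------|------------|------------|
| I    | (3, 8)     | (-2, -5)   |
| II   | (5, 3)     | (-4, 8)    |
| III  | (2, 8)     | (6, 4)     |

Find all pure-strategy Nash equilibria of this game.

No pure-strategy Nash equilibrium

A profile is a Nash equilibrium when each player is best-responding to the other.
Country 1's best responses — vs I: II (payoff 5); vs II: III (payoff 6).
Country 2's best responses — vs I: I (payoff 8); vs II: II (payoff 8); vs III: I (payoff 8).
No cell has both players best-responding. For instance, Country 1's best reply to II is III, but against III Country 2 prefers I over II.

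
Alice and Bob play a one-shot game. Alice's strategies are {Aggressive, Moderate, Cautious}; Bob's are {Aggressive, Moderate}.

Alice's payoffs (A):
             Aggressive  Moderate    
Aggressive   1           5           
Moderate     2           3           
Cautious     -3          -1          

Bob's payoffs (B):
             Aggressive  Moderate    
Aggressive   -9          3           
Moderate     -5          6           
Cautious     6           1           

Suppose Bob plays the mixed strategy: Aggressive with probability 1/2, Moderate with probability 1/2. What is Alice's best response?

Aggressive

Alice's best reply maximizes expected payoff against the mix.
Aggressive: (1/2)·1 + (1/2)·5 = 3
Moderate: (1/2)·2 + (1/2)·3 = 5/2
Cautious: (1/2)·(-3) + (1/2)·(-1) = -2
Highest expected payoff is 3, from Aggressive.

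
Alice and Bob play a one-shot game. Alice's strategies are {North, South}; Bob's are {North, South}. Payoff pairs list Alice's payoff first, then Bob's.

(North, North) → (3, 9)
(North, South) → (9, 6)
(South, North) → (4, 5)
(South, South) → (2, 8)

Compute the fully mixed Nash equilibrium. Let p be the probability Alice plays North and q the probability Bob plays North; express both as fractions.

In a mixed NE each player is indifferent between their pure strategies, so the opponent's mix sets the indifference.
Bob indifferent between North and South: p·9 + (1−p)·5 = p·6 + (1−p)·8 ⟹ 5 + 4p = 8 + (-2)p ⟹ p = 1/2.
Alice indifferent between North and South: q·3 + (1−q)·9 = q·4 + (1−q)·2 ⟹ 9 + (-6)q = 2 + 2q ⟹ q = 7/8.

p = 1/2, q = 7/8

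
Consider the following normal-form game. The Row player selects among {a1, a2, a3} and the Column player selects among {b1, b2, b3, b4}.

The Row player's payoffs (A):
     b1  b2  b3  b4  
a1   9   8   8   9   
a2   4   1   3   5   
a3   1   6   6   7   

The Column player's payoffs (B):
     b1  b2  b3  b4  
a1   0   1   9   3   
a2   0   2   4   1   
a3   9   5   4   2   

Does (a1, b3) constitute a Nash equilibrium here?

Yes

Holding the Column player at b3: the Row player gets 8 from a1, versus 3 from a2, 6 from a3. No profitable deviation for the Row player.
Holding the Row player at a1: the Column player gets 9 from b3, versus 0 from b1, 1 from b2, 3 from b4. No profitable deviation for the Column player either.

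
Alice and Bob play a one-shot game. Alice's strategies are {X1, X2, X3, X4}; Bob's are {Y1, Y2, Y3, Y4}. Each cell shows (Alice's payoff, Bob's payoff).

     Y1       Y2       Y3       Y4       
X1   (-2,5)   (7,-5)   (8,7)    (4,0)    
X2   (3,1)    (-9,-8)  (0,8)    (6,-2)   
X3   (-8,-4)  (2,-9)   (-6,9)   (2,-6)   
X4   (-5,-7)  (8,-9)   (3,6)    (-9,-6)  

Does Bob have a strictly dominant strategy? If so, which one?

A strategy is strictly dominant if it gives Bob a strictly higher payoff than every other strategy, against every choice by the opponent.
Y3 strictly dominates: vs X1: 7 > each of {5, -5, 0}; vs X2: 8 > each of {1, -8, -2}; vs X3: 9 > each of {-4, -9, -6}; vs X4: 6 > each of {-7, -9, -6}.

Y3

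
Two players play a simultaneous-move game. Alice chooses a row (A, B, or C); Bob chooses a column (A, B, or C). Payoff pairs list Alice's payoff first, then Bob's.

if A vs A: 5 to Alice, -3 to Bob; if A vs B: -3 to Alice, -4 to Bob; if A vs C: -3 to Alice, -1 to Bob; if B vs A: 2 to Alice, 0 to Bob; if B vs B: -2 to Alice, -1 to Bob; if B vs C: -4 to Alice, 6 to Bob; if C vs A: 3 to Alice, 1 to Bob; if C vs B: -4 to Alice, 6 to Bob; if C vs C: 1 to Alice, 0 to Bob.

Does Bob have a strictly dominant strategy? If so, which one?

Check whether one of Bob's strategies beats all alternatives regardless of what the opponent does.
A is not dominant: against A, C gives -1 > -3.
B is not dominant: against A, A gives -3 > -4.
C is not dominant: against C, A gives 1 > 0.
No single strategy is best against every opponent action.

None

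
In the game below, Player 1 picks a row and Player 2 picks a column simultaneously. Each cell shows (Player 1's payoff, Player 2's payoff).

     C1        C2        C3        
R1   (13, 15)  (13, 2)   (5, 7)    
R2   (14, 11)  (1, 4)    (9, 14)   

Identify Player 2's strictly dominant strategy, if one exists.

Check whether one of Player 2's strategies beats all alternatives regardless of what the opponent does.
C1 is not dominant: against R2, C3 gives 14 > 11.
C2 is not dominant: against R1, C1 gives 15 > 2.
C3 is not dominant: against R1, C1 gives 15 > 7.
No single strategy is best against every opponent action.

None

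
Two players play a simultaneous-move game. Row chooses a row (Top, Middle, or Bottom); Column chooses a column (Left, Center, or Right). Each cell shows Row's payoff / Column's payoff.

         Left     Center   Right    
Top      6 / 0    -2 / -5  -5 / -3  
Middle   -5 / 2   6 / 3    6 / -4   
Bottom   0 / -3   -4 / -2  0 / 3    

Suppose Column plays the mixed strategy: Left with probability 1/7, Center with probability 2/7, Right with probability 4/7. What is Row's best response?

Row's best reply maximizes expected payoff against the mix.
Top: (1/7)·6 + (2/7)·(-2) + (4/7)·(-5) = -18/7
Middle: (1/7)·(-5) + (2/7)·6 + (4/7)·6 = 31/7
Bottom: (1/7)·0 + (2/7)·(-4) + (4/7)·0 = -8/7
Highest expected payoff is 31/7, from Middle.

Middle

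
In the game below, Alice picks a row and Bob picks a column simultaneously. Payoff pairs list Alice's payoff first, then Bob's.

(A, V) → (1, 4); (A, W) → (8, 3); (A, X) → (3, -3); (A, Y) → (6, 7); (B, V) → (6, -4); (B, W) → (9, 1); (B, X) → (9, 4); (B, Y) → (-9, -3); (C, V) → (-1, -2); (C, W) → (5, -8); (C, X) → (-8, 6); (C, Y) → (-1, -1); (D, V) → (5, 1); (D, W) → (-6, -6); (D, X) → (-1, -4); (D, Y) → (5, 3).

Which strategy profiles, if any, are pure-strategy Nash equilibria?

(A, Y) and (B, X)

A profile is a Nash equilibrium when each player is best-responding to the other.
Alice's best responses — vs V: B (payoff 6); vs W: B (payoff 9); vs X: B (payoff 9); vs Y: A (payoff 6).
Bob's best responses — vs A: Y (payoff 7); vs B: X (payoff 4); vs C: X (payoff 6); vs D: Y (payoff 3).
Mutual best responses occur at (A, Y) and (B, X); at each, neither player gains by switching.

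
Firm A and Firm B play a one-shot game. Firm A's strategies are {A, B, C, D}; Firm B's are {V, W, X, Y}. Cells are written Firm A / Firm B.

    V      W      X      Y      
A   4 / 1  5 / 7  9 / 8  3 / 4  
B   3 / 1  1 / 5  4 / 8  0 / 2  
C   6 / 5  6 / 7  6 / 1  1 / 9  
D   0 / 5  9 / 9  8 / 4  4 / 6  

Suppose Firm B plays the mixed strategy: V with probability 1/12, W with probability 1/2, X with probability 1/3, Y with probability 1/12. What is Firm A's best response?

D

Compute Firm A's expected payoff from each pure strategy against the given mix.
A: (1/12)·4 + (1/2)·5 + (1/3)·9 + (1/12)·3 = 73/12
B: (1/12)·3 + (1/2)·1 + (1/3)·4 + (1/12)·0 = 25/12
C: (1/12)·6 + (1/2)·6 + (1/3)·6 + (1/12)·1 = 67/12
D: (1/12)·0 + (1/2)·9 + (1/3)·8 + (1/12)·4 = 15/2
Highest expected payoff is 15/2, from D.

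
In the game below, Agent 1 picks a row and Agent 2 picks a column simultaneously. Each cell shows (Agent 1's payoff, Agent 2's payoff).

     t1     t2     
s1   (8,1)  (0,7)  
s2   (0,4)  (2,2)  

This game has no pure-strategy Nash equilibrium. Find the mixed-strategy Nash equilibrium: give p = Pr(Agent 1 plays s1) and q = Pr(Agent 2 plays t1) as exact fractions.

p = 1/4, q = 1/5

In a mixed NE each player is indifferent between their pure strategies, so the opponent's mix sets the indifference.
Agent 2 indifferent between t1 and t2: p·1 + (1−p)·4 = p·7 + (1−p)·2 ⟹ 4 + (-3)p = 2 + 5p ⟹ p = 1/4.
Agent 1 indifferent between s1 and s2: q·8 + (1−q)·0 = q·0 + (1−q)·2 ⟹ 0 + 8q = 2 + (-2)q ⟹ q = 1/5.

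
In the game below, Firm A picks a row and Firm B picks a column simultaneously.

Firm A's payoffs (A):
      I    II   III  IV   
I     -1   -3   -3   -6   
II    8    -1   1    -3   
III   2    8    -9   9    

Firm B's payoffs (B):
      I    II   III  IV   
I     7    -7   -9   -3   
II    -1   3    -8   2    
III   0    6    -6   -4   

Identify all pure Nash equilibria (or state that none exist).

(III, II)

A profile is a Nash equilibrium when each player is best-responding to the other.
Firm A's best responses — vs I: II (payoff 8); vs II: III (payoff 8); vs III: II (payoff 1); vs IV: III (payoff 9).
Firm B's best responses — vs I: I (payoff 7); vs II: II (payoff 3); vs III: II (payoff 6).
The only mutual best response is (III, II); neither player gains by switching there.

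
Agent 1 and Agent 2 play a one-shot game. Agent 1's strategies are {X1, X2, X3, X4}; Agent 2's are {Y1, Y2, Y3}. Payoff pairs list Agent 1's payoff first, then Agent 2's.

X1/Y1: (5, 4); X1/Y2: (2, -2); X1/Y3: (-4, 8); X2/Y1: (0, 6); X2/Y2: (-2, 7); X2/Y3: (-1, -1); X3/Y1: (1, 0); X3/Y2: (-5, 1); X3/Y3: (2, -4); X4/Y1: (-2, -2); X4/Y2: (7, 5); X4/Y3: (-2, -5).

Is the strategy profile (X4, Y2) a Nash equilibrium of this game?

Yes

Holding Agent 2 at Y2: Agent 1 gets 7 from X4, versus 2 from X1, -2 from X2, -5 from X3. No profitable deviation for Agent 1.
Holding Agent 1 at X4: Agent 2 gets 5 from Y2, versus -2 from Y1, -5 from Y3. No profitable deviation for Agent 2 either.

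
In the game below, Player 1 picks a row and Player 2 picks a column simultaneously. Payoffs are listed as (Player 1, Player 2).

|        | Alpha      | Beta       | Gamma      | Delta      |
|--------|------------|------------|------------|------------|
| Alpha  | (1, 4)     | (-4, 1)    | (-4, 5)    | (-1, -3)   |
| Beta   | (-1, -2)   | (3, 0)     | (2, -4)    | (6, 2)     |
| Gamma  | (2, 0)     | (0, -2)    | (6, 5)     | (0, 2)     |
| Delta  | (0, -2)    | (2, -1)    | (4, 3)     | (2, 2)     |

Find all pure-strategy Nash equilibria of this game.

(Beta, Delta) and (Gamma, Gamma)

Check mutual best responses: a cell is a NE iff neither player can gain by unilaterally deviating.
Player 1's best responses — vs Alpha: Gamma (payoff 2); vs Beta: Beta (payoff 3); vs Gamma: Gamma (payoff 6); vs Delta: Beta (payoff 6).
Player 2's best responses — vs Alpha: Gamma (payoff 5); vs Beta: Delta (payoff 2); vs Gamma: Gamma (payoff 5); vs Delta: Gamma (payoff 3).
Mutual best responses occur at (Beta, Delta) and (Gamma, Gamma); at each, neither player gains by switching.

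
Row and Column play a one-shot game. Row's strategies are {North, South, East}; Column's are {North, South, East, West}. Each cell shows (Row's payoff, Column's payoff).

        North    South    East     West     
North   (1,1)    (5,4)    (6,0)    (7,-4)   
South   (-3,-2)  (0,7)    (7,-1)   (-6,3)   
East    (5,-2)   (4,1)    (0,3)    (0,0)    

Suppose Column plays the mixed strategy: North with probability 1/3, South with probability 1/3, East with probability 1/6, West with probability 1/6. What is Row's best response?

North

Row's best reply maximizes expected payoff against the mix.
North: (1/3)·1 + (1/3)·5 + (1/6)·6 + (1/6)·7 = 25/6
South: (1/3)·(-3) + (1/3)·0 + (1/6)·7 + (1/6)·(-6) = -5/6
East: (1/3)·5 + (1/3)·4 + (1/6)·0 + (1/6)·0 = 3
Highest expected payoff is 25/6, from North.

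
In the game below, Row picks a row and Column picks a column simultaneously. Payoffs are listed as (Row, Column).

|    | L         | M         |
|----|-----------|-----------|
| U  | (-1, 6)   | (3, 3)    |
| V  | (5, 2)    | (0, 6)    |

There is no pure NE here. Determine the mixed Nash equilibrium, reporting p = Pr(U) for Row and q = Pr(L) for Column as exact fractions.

p = 4/7, q = 1/3

Each player's mixing probability is pinned down by making the *other* player indifferent.
Column indifferent between L and M: p·6 + (1−p)·2 = p·3 + (1−p)·6 ⟹ 2 + 4p = 6 + (-3)p ⟹ p = 4/7.
Row indifferent between U and V: q·(-1) + (1−q)·3 = q·5 + (1−q)·0 ⟹ 3 + (-4)q = 0 + 5q ⟹ q = 1/3.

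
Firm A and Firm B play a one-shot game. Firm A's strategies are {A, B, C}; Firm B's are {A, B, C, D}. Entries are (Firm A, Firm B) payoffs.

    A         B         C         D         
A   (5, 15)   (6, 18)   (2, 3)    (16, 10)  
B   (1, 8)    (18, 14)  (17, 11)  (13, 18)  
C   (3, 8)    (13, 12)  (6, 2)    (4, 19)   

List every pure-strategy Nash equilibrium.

There is no pure-strategy Nash equilibrium

Check mutual best responses: a cell is a NE iff neither player can gain by unilaterally deviating.
Firm A's best responses — vs A: A (payoff 5); vs B: B (payoff 18); vs C: B (payoff 17); vs D: A (payoff 16).
Firm B's best responses — vs A: B (payoff 18); vs B: D (payoff 18); vs C: D (payoff 19).
No cell has both players best-responding. For instance, Firm A's best reply to C is B, but against B Firm B prefers D over C.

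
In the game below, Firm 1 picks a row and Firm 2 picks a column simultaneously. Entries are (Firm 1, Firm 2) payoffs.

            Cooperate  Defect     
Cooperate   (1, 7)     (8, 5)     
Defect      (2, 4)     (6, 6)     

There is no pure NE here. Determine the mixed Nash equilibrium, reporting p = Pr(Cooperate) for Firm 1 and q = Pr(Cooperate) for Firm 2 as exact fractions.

In a mixed NE each player is indifferent between their pure strategies, so the opponent's mix sets the indifference.
Firm 2 indifferent between Cooperate and Defect: p·7 + (1−p)·4 = p·5 + (1−p)·6 ⟹ 4 + 3p = 6 + (-1)p ⟹ p = 1/2.
Firm 1 indifferent between Cooperate and Defect: q·1 + (1−q)·8 = q·2 + (1−q)·6 ⟹ 8 + (-7)q = 6 + (-4)q ⟹ q = 2/3.

p = 1/2, q = 2/3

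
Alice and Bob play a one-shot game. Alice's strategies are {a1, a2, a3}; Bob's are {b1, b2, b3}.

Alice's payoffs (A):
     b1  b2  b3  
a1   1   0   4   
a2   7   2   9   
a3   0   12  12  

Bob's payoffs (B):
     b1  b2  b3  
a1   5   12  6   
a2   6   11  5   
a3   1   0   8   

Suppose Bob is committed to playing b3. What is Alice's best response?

With Bob fixed at b3, Alice's payoffs are: a1 → 4, a2 → 9, a3 → 12.
The maximum is 12, achieved by a3.

a3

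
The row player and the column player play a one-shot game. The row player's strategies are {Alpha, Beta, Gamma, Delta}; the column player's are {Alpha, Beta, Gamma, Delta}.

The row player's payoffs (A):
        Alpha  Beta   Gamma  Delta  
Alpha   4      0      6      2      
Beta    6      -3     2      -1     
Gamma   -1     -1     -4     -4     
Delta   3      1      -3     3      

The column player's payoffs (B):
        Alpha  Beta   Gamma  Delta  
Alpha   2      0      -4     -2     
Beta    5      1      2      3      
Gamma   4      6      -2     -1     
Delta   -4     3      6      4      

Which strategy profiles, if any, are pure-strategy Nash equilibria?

(Beta, Alpha)

Check mutual best responses: a cell is a NE iff neither player can gain by unilaterally deviating.
The row player's best responses — vs Alpha: Beta (payoff 6); vs Beta: Delta (payoff 1); vs Gamma: Alpha (payoff 6); vs Delta: Delta (payoff 3).
The column player's best responses — vs Alpha: Alpha (payoff 2); vs Beta: Alpha (payoff 5); vs Gamma: Beta (payoff 6); vs Delta: Gamma (payoff 6).
The only mutual best response is (Beta, Alpha); neither player gains by switching there.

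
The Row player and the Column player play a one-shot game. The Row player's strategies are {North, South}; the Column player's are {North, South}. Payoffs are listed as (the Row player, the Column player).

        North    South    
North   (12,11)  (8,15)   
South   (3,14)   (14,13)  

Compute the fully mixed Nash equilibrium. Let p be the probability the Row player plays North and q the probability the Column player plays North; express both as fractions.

p = 1/5, q = 2/5

Each player's mixing probability is pinned down by making the *other* player indifferent.
The Column player indifferent between North and South: p·11 + (1−p)·14 = p·15 + (1−p)·13 ⟹ 14 + (-3)p = 13 + 2p ⟹ p = 1/5.
The Row player indifferent between North and South: q·12 + (1−q)·8 = q·3 + (1−q)·14 ⟹ 8 + 4q = 14 + (-11)q ⟹ q = 2/5.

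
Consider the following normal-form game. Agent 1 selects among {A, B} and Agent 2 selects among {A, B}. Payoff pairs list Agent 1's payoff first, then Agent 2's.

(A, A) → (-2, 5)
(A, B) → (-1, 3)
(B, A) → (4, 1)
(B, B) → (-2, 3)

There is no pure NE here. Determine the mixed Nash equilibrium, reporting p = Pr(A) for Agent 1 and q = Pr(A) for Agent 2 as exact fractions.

Each player's mixing probability is pinned down by making the *other* player indifferent.
Agent 2 indifferent between A and B: p·5 + (1−p)·1 = p·3 + (1−p)·3 ⟹ 1 + 4p = 3 + 0p ⟹ p = 1/2.
Agent 1 indifferent between A and B: q·(-2) + (1−q)·(-1) = q·4 + (1−q)·(-2) ⟹ (-1) + (-1)q = (-2) + 6q ⟹ q = 1/7.

p = 1/2, q = 1/7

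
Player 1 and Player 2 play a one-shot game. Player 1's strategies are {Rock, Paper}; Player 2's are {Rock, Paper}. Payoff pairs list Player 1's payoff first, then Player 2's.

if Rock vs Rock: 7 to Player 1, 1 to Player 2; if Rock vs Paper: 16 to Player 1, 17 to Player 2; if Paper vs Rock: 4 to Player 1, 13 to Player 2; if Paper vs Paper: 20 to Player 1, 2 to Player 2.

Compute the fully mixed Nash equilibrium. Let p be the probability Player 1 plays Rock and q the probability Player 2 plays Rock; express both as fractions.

Each player's mixing probability is pinned down by making the *other* player indifferent.
Player 2 indifferent between Rock and Paper: p·1 + (1−p)·13 = p·17 + (1−p)·2 ⟹ 13 + (-12)p = 2 + 15p ⟹ p = 11/27.
Player 1 indifferent between Rock and Paper: q·7 + (1−q)·16 = q·4 + (1−q)·20 ⟹ 16 + (-9)q = 20 + (-16)q ⟹ q = 4/7.

p = 11/27, q = 4/7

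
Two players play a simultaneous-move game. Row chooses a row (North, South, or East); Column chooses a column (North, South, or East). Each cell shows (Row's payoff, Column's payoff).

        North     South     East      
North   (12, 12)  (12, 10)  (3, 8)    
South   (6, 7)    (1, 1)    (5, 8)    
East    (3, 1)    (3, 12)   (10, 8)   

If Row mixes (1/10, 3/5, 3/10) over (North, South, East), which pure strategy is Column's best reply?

East

Column's best reply maximizes expected payoff against the mix.
North: (1/10)·12 + (3/5)·7 + (3/10)·1 = 57/10
South: (1/10)·10 + (3/5)·1 + (3/10)·12 = 26/5
East: (1/10)·8 + (3/5)·8 + (3/10)·8 = 8
Highest expected payoff is 8, from East.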